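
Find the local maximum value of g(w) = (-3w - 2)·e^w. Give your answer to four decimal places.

0.5666

Differentiating with the product rule gives g'(w) = (-3w - 5)·e^w. Since e^w > 0, the only critical point is w = -5/3.
g''(-5/3) has the same sign as -3 < 0, so this is a local maximum.
g(-5/3) = (3)·e^(-5/3) ≈ 0.5666.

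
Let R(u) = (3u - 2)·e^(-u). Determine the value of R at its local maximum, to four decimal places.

0.5666

Differentiating with the product rule gives R'(u) = (-3u + 5)·e^(-u). Since e^(-u) > 0, the only critical point is u = 5/3.
R''(5/3) has the same sign as -3 < 0, so this is a local maximum.
R(5/3) = (3)·e^(-5/3) ≈ 0.5666.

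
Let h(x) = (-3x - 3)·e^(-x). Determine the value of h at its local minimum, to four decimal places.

Differentiating with the product rule gives h'(x) = (3x)·e^(-x). Since e^(-x) > 0, the only critical point is x = 0.
h''(0) has the same sign as 3 > 0, so this is a local minimum.
h(0) = (-3)·e^(0) ≈ -3.0000.

-3.0000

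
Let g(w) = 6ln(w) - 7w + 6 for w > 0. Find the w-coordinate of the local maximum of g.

6/7

g'(w) = 6/w − 7 = 0 gives w = 6/7.
g''(w) = -6/w², which is negative for w > 0, so this is a local maximum.
g(6/7) = 6·ln(6/7) - 6 + 6 ≈ -0.9249.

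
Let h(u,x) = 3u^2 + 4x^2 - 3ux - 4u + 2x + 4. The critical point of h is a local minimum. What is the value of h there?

8/3

∂h/∂u = 6u - 3x - 4 = 0 and ∂h/∂x = -3u + 8x + 2 = 0, so (u, x) = (2/3, 0).
The Hessian has h_{uu} = 6, h_{xx} = 8, h_{ux} = -3, giving D = 39 > 0 with h_{uu} > 0, so the point is a local minimum.
h(2/3, 0) = 8/3.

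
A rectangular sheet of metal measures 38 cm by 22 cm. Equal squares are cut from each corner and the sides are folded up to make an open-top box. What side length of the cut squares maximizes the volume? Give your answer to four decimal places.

4.4924

With cut size x, the volume is V(x) = x(38 − 2x)(22 − 2x) for 0 < x < 11.
V'(x) = 12x^2 − 240x + 836. Setting V'(x) = 0 gives x ≈ 4.4924 (the root in (0, 11)).
V''(x) = 24x − 240 is negative there, so this is the maximum; V ≈ 1696.5038.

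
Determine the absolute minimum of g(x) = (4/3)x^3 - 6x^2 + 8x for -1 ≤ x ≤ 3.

-46/3

g'(x) = 4x^2 - 12x + 8, which vanishes at x = 1 and x = 2.
Evaluating at the critical points and endpoints: g(-1) = -46/3; g(1) = 10/3; g(2) = 8/3; g(3) = 6.
So the minimum is g(-1) = -46/3.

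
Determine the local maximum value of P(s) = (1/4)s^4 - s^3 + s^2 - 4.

-15/4

Critical points: P'(s) = s^3 - 3s^2 + 2s vanishes at s = 0, 1, 2.
Since P''(s) = 3s^2 - 6s + 2, we get P''(0) = 2 > 0 ⇒ local minimum; P''(1) = -1 < 0 ⇒ local maximum; P''(2) = 2 > 0 ⇒ local minimum.
The local maximum is P(1) = -15/4.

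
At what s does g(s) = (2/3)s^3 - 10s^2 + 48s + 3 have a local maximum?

Critical points: g'(s) = 2s^2 - 20s + 48 vanishes at s = 4, 6.
g''(s) = 4s - 20. g''(4) = -4 < 0 ⇒ local maximum; g''(6) = 4 > 0 ⇒ local minimum.
The local maximum is g(4) = 233/3.

4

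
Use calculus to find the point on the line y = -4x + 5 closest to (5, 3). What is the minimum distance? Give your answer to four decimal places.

4.3656

Minimize D(x)^2 = (x - 5)^2 + (-4x + 2)^2.
d/dx[D^2] = 2(x - 5) + 2·(-4)·(-4x + 2) = 0 ⇒ x = 13/17.
Then y = 33/17 and the distance is √(324/17) ≈ 4.3656.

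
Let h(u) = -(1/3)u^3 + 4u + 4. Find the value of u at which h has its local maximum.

2

h'(u) = -u^2 + 4 = 0 at u = -2, 2.
Since h''(u) = -2u, we get h''(-2) = 4 > 0 ⇒ local minimum; h''(2) = -4 < 0 ⇒ local maximum.
Thus h has its local maximum at u = 2, with value 28/3.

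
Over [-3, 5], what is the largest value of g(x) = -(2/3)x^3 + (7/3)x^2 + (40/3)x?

48

g'(x) = -2x^2 + (14/3)x + 40/3, which vanishes at x = -5/3 and x = 4.
Candidates: g(-3) = -1; g(-5/3) = -1025/81; g(4) = 48; g(5) = 125/3.
So the maximum is g(4) = 48.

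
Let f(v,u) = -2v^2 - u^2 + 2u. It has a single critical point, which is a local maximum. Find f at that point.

1

∂f/∂v = -4v = 0 and ∂f/∂u = -2u + 2 = 0, so (v, u) = (0, 1).
The Hessian has f_{vv} = -4, f_{uu} = -2, f_{vu} = 0, giving D = 8 > 0 with f_{vv} < 0, so the point is a local maximum.
f(0, 1) = 1.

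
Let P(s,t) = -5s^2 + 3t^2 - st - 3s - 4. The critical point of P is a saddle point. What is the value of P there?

-217/61

∂P/∂s = -10s - t - 3 = 0 and ∂P/∂t = -s + 6t = 0, so (s, t) = (-18/61, -3/61).
The Hessian has P_{ss} = -10, P_{tt} = 6, P_{st} = -1, giving D = -61 < 0, so the point is a saddle point.
P(-18/61, -3/61) = -217/61.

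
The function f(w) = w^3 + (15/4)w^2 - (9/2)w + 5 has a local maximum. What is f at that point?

f'(w) = 3w^2 + (15/2)w - 9/2. Setting f'(w) = 0 gives w ∈ {-3, 1/2}.
f''(w) = 6w + 15/2. f''(-3) = -21/2 < 0 ⇒ local maximum; f''(1/2) = 21/2 > 0 ⇒ local minimum.
So the local maximum value is f(-3) = 101/4.

101/4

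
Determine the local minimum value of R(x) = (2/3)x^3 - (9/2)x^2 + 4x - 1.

R'(x) = 2x^2 - 9x + 4. Setting R'(x) = 0 gives x ∈ {1/2, 4}.
R''(x) = 4x - 9. R''(1/2) = -7 < 0 ⇒ local maximum; R''(4) = 7 > 0 ⇒ local minimum.
Thus R has its local minimum at x = 4, with value -43/3.

-43/3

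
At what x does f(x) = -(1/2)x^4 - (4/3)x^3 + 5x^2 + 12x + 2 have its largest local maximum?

f'(x) = -2x^3 - 4x^2 + 10x + 12. Setting f'(x) = 0 gives x ∈ {-3, -1, 2}.
Second-derivative test with f''(x) = -6x^2 - 8x + 10: f''(-3) = -20 < 0 ⇒ local maximum; f''(-1) = 12 > 0 ⇒ local minimum; f''(2) = -30 < 0 ⇒ local maximum.
The largest local maximum is f(2) = 82/3.

2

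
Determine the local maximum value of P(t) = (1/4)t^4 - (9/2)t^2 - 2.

-2

P'(t) = t^3 - 9t = 0 at t = -3, 0, 3.
P''(t) = 3t^2 - 9. P''(-3) = 18 > 0 ⇒ local minimum; P''(0) = -9 < 0 ⇒ local maximum; P''(3) = 18 > 0 ⇒ local minimum.
Thus P has its local maximum at t = 0, with value -2.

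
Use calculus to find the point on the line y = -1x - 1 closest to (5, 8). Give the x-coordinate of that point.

Minimize D(x)^2 = (x - 5)^2 + (-x - 9)^2.
d/dx[D^2] = 2(x - 5) + 2·(-1)·(-x - 9) = 0 ⇒ x = -2.
Then y = 1 and the distance is √(98) ≈ 9.8995.

-2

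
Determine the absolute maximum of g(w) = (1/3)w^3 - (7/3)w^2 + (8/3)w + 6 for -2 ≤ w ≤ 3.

554/81

g'(w) = w^2 - (14/3)w + 8/3, whose only zero in [-2, 3] is w = 2/3.
Evaluating at the critical points and endpoints: g(-2) = -34/3, g(2/3) = 554/81, g(3) = 2.
The maximum over the interval is 554/81, attained at w = 2/3.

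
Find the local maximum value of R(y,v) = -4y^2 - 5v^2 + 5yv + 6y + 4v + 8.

804/55

∂R/∂y = -8y + 5v + 6 = 0 and ∂R/∂v = 5y - 10v + 4 = 0, so (y, v) = (16/11, 62/55).
The Hessian has R_{yy} = -8, R_{vv} = -10, R_{yv} = 5, giving D = 55 > 0 with R_{yy} < 0, so the point is a local maximum.
R(16/11, 62/55) = 804/55.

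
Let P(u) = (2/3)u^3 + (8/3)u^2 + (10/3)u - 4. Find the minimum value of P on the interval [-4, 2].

The derivative is 2u^2 + (16/3)u + 10/3, which vanishes at u = -5/3 and u = -1.
Candidates: P(-4) = -52/3; P(-5/3) = -424/81; P(-1) = -16/3; P(2) = 56/3.
So the minimum is P(-4) = -52/3.

-52/3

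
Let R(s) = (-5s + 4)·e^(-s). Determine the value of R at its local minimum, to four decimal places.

R'(s) = (-5)·e^(-s) + (-5s + 4)·(-1)·e^(-s) = (5s - 9)·e^(-s). Since e^(-s) > 0, the only critical point is s = 9/5.
R''(9/5) has the same sign as 5 > 0, so this is a local minimum.
R(9/5) = (-5)·e^(-9/5) ≈ -0.8265.

-0.8265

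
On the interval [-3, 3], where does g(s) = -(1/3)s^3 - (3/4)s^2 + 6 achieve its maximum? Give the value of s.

Differentiating, g'(s) = -s^2 - (3/2)s; which vanishes at s = -3/2 and s = 0.
Candidates: g(-3) = 33/4,  g(-3/2) = 87/16,  g(0) = 6,  g(3) = -39/4.
So the maximum is g(-3) = 33/4.

-3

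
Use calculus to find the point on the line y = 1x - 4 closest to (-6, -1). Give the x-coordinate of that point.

Minimize D(x)^2 = (x + 6)^2 + (x - 3)^2.
d/dx[D^2] = 2(x + 6) + 2·1·(x - 3) = 0 ⇒ x = -3/2.
Then y = -11/2 and the distance is √(81/2) ≈ 6.3640.

-3/2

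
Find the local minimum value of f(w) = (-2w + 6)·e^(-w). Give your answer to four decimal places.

Differentiating with the product rule gives f'(w) = (2w - 8)·e^(-w). Since e^(-w) > 0, the only critical point is w = 4.
f''(4) has the same sign as 2 > 0, so this is a local minimum.
f(4) = (-2)·e^(-4) ≈ -0.0366.

-0.0366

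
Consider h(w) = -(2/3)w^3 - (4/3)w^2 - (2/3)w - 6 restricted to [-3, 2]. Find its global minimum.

-18

The derivative is -2w^2 - (8/3)w - 2/3, which vanishes at w = -1 and w = -1/3.
Compare values at every candidate in [-3, 2]: h(-3) = 2, h(-1) = -6, h(-1/3) = -478/81, h(2) = -18.
Hence the absolute minimum is -18 at w = 2.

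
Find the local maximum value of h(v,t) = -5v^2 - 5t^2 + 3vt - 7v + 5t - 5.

-190/91

∂h/∂v = -10v + 3t - 7 = 0 and ∂h/∂t = 3v - 10t + 5 = 0, so (v, t) = (-55/91, 29/91).
The Hessian has h_{vv} = -10, h_{tt} = -10, h_{vt} = 3, giving D = 91 > 0 with h_{vv} < 0, so the point is a local maximum.
h(-55/91, 29/91) = -190/91.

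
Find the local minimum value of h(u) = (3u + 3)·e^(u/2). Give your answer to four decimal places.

-1.3388

h'(u) = 3·e^(u/2) + (3u + 3)·(1/2)·e^(u/2) = ((3/2)u + 9/2)·e^(u/2). Since e^(u/2) > 0, the only critical point is u = -3.
h''(-3) has the same sign as 3/2 > 0, so this is a local minimum.
h(-3) = (-6)·e^(-3/2) ≈ -1.3388.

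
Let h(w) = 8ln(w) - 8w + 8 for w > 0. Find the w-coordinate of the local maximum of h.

1

h'(w) = 8/w − 8 = 0 gives w = 1.
h''(w) = -8/w², which is negative for w > 0, so this is a local maximum.
h(1) = 8·ln(1) - 8 + 8 ≈ 0.0000.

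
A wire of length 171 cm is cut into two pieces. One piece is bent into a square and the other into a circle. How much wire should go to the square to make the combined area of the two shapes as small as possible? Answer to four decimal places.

95.7770

Let x be the length used for the square. Square side x/4; circle radius (171−x)/(2π).
A(x) = (x/4)² + π·((171−x)/(2π))² = x²/16 + (171−x)²/(4π) for 0 ≤ x ≤ 171. A'(x) = x/8 − (171−x)/(2π) = 0 gives x = 4·171/(π+4) ≈ 95.7770.
A'' = 1/8 + 1/(2π) > 0, so this gives the minimum combined area; x ≈ 95.7770 cm to the square.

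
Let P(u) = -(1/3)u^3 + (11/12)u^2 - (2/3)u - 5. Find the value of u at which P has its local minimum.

P'(u) = -u^2 + (11/6)u - 2/3 = 0 at u = 1/2, 4/3.
Since P''(u) = -2u + 11/6, we get P''(1/2) = 5/6 > 0 ⇒ local minimum; P''(4/3) = -5/6 < 0 ⇒ local maximum.
Thus P has its local minimum at u = 1/2, with value -247/48.

1/2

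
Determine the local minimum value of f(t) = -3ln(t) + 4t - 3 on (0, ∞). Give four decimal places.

f'(t) = -3/t + 4 = 0 gives t = 3/4.
f''(t) = 3/t², which is positive for t > 0, so this is a local minimum.
f(3/4) = -3·ln(3/4) + 3 - 3 ≈ 0.8630.

0.8630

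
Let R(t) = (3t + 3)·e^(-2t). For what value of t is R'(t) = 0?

R'(t) = 3·e^(-2t) + (3t + 3)·(-2)·e^(-2t) = (-6t - 3)·e^(-2t). Since e^(-2t) > 0, the only critical point is t = -1/2.
R''(-1/2) has the same sign as -6 < 0, so this is a local maximum.
R(-1/2) = (3/2)·e^(1) ≈ 4.0774.

-1/2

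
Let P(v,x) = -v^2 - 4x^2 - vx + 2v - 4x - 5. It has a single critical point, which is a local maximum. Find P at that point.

∂P/∂v = -2v - x + 2 = 0 and ∂P/∂x = -v - 8x - 4 = 0, so (v, x) = (4/3, -2/3).
The Hessian has P_{vv} = -2, P_{xx} = -8, P_{vx} = -1, giving D = 15 > 0 with P_{vv} < 0, so the point is a local maximum.
P(4/3, -2/3) = -7/3.

-7/3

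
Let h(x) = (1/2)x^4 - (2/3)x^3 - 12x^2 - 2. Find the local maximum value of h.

h'(x) = 2x^3 - 2x^2 - 24x. Setting h'(x) = 0 gives x ∈ {-3, 0, 4}.
h''(x) = 6x^2 - 4x - 24. h''(-3) = 42 > 0 ⇒ local minimum; h''(0) = -24 < 0 ⇒ local maximum; h''(4) = 56 > 0 ⇒ local minimum.
The local maximum is h(0) = -2.

-2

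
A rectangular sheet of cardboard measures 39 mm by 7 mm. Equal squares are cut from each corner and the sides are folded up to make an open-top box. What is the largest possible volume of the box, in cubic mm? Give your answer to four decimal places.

With cut size x, the volume is V(x) = x(39 − 2x)(7 − 2x) for 0 < x < 3.5.
V'(x) = 12x^2 − 184x + 273. Setting V'(x) = 0 gives x ≈ 1.6644 (the root in (0, 3.5)).
V''(x) = 24x − 184 is negative there, so this is the maximum; V ≈ 217.9633.

217.9633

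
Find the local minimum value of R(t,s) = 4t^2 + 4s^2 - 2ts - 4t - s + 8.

∂R/∂t = 8t - 2s - 4 = 0 and ∂R/∂s = -2t + 8s - 1 = 0, so (t, s) = (17/30, 4/15).
The Hessian has R_{tt} = 8, R_{ss} = 8, R_{ts} = -2, giving D = 60 > 0 with R_{tt} > 0, so the point is a local minimum.
R(17/30, 4/15) = 101/15.

101/15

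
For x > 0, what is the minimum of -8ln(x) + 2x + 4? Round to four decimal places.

0.9096

g'(x) = -8/x + 2 = 0 gives x = 4.
g''(x) = 8/x², which is positive for x > 0, so this is a local minimum.
g(4) = -8·ln(4) + 8 + 4 ≈ 0.9096.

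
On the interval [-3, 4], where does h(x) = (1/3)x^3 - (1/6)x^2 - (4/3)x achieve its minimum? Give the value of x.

h'(x) = x^2 - (1/3)x - 4/3, which vanishes at x = -1 and x = 4/3.
Candidates: h(-3) = -13/2; h(-1) = 5/6; h(4/3) = -104/81; h(4) = 40/3.
The minimum over the interval is -13/2, attained at x = -3.

-3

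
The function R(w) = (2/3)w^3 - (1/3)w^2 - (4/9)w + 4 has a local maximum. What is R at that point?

R'(w) = 2w^2 - (2/3)w - 4/9. Setting R'(w) = 0 gives w ∈ {-1/3, 2/3}.
Second-derivative test with R''(w) = 4w - 2/3: R''(-1/3) = -2 < 0 ⇒ local maximum; R''(2/3) = 2 > 0 ⇒ local minimum.
So the local maximum value is R(-1/3) = 331/81.

331/81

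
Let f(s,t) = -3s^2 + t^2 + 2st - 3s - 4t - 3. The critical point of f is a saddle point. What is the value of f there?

-111/16

∂f/∂s = -6s + 2t - 3 = 0 and ∂f/∂t = 2s + 2t - 4 = 0, so (s, t) = (1/8, 15/8).
The Hessian has f_{ss} = -6, f_{tt} = 2, f_{st} = 2, giving D = -16 < 0, so the point is a saddle point.
f(1/8, 15/8) = -111/16.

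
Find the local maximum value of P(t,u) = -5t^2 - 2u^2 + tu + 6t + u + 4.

239/39

∂P/∂t = -10t + u + 6 = 0 and ∂P/∂u = t - 4u + 1 = 0, so (t, u) = (25/39, 16/39).
The Hessian has P_{tt} = -10, P_{uu} = -4, P_{tu} = 1, giving D = 39 > 0 with P_{tt} < 0, so the point is a local maximum.
P(25/39, 16/39) = 239/39.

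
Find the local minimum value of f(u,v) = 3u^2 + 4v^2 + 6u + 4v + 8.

4

∂f/∂u = 6u + 6 = 0 and ∂f/∂v = 8v + 4 = 0, so (u, v) = (-1, -1/2).
The Hessian has f_{uu} = 6, f_{vv} = 8, f_{uv} = 0, giving D = 48 > 0 with f_{uu} > 0, so the point is a local minimum.
f(-1, -1/2) = 4.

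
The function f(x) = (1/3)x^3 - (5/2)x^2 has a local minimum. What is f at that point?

Critical points: f'(x) = x^2 - 5x vanishes at x = 0, 5.
Since f''(x) = 2x - 5, we get f''(0) = -5 < 0 ⇒ local maximum; f''(5) = 5 > 0 ⇒ local minimum.
The local minimum is f(5) = -125/6.

-125/6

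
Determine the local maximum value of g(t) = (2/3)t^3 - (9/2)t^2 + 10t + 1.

25/3

g'(t) = 2t^2 - 9t + 10. Setting g'(t) = 0 gives t ∈ {2, 5/2}.
Since g''(t) = 4t - 9, we get g''(2) = -1 < 0 ⇒ local maximum; g''(5/2) = 1 > 0 ⇒ local minimum.
The local maximum is g(2) = 25/3.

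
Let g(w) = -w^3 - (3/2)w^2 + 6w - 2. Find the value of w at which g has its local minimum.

-2

Critical points: g'(w) = -3w^2 - 3w + 6 vanishes at w = -2, 1.
Second-derivative test with g''(w) = -6w - 3: g''(-2) = 9 > 0 ⇒ local minimum; g''(1) = -9 < 0 ⇒ local maximum.
Thus g has its local minimum at w = -2, with value -12.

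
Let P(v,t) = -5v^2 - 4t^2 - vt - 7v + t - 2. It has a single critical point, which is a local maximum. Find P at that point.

50/79

∂P/∂v = -10v - t - 7 = 0 and ∂P/∂t = -v - 8t + 1 = 0, so (v, t) = (-57/79, 17/79).
The Hessian has P_{vv} = -10, P_{tt} = -8, P_{vt} = -1, giving D = 79 > 0 with P_{vv} < 0, so the point is a local maximum.
P(-57/79, 17/79) = 50/79.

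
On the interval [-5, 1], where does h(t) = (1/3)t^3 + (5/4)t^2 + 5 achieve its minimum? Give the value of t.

h'(t) = t^2 + (5/2)t, which vanishes at t = -5/2 and t = 0.
Candidates: h(-5) = -65/12; h(-5/2) = 365/48; h(0) = 5; h(1) = 79/12.
The minimum over the interval is -65/12, attained at t = -5.

-5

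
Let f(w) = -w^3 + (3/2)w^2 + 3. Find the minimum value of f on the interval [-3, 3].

-21/2

Differentiating, f'(w) = -3w^2 + 3w; which vanishes at w = 0 and w = 1.
Evaluating at the critical points and endpoints: f(-3) = 87/2; f(0) = 3; f(1) = 7/2; f(3) = -21/2.
So the minimum is f(3) = -21/2.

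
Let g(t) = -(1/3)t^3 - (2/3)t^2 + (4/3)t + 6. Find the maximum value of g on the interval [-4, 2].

34/3

g'(t) = -t^2 - (4/3)t + 4/3, which vanishes at t = -2 and t = 2/3.
Candidates: g(-4) = 34/3,  g(-2) = 10/3,  g(2/3) = 526/81,  g(2) = 10/3.
The maximum over the interval is 34/3, attained at t = -4.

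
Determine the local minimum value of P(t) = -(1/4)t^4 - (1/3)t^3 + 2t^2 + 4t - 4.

-71/12

Critical points: P'(t) = -t^3 - t^2 + 4t + 4 vanishes at t = -2, -1, 2.
Second-derivative test with P''(t) = -3t^2 - 2t + 4: P''(-2) = -4 < 0 ⇒ local maximum; P''(-1) = 3 > 0 ⇒ local minimum; P''(2) = -12 < 0 ⇒ local maximum.
So the local minimum value is P(-1) = -71/12.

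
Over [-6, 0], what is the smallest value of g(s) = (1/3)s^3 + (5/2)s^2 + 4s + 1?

-5

The derivative is s^2 + 5s + 4, which vanishes at s = -4 and s = -1.
Candidates: g(-6) = -5; g(-4) = 11/3; g(-1) = -5/6; g(0) = 1.
Hence the absolute minimum is -5 at s = -6.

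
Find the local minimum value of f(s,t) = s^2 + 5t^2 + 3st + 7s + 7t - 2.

-169/11

∂f/∂s = 2s + 3t + 7 = 0 and ∂f/∂t = 3s + 10t + 7 = 0, so (s, t) = (-49/11, 7/11).
The Hessian has f_{ss} = 2, f_{tt} = 10, f_{st} = 3, giving D = 11 > 0 with f_{ss} > 0, so the point is a local minimum.
f(-49/11, 7/11) = -169/11.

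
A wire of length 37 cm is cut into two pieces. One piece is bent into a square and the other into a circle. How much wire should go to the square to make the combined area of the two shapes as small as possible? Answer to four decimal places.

Let x be the length used for the square. Square side x/4; circle radius (37−x)/(2π).
A(x) = (x/4)² + π·((37−x)/(2π))² = x²/16 + (37−x)²/(4π) for 0 ≤ x ≤ 37. A'(x) = x/8 − (37−x)/(2π) = 0 gives x = 4·37/(π+4) ≈ 20.7237.
A'' = 1/8 + 1/(2π) > 0, so this gives the minimum combined area; x ≈ 20.7237 cm to the square.

20.7237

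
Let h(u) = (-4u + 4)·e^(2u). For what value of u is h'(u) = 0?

1/2

By the product rule, h'(u) = (-8u + 4)·e^(2u). Since e^(2u) > 0, the only critical point is u = 1/2.
h''(1/2) has the same sign as -8 < 0, so this is a local maximum.
h(1/2) = (2)·e^(1) ≈ 5.4366.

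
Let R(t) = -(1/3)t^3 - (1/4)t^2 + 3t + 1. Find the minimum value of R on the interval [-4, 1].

The derivative is -t^2 - (1/2)t + 3, whose only zero in [-4, 1] is t = -2.
Candidates: R(-4) = 19/3, R(-2) = -10/3, R(1) = 41/12.
Hence the absolute minimum is -10/3 at t = -2.

-10/3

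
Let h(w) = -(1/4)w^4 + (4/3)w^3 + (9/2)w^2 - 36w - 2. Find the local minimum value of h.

h'(w) = -w^3 + 4w^2 + 9w - 36. Setting h'(w) = 0 gives w ∈ {-3, 3, 4}.
Since h''(w) = -3w^2 + 8w + 9, we get h''(-3) = -42 < 0 ⇒ local maximum; h''(3) = 6 > 0 ⇒ local minimum; h''(4) = -7 < 0 ⇒ local maximum.
So the local minimum value is h(3) = -215/4.

-215/4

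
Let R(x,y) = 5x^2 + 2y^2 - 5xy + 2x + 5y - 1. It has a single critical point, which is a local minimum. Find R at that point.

∂R/∂x = 10x - 5y + 2 = 0 and ∂R/∂y = -5x + 4y + 5 = 0, so (x, y) = (-11/5, -4).
The Hessian has R_{xx} = 10, R_{yy} = 4, R_{xy} = -5, giving D = 15 > 0 with R_{xx} > 0, so the point is a local minimum.
R(-11/5, -4) = -66/5.

-66/5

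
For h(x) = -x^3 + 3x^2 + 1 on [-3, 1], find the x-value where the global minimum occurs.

The derivative is -3x^2 + 6x, whose only zero in [-3, 1] is x = 0.
Candidates: h(-3) = 55; h(0) = 1; h(1) = 3.
So the minimum is h(0) = 1.

0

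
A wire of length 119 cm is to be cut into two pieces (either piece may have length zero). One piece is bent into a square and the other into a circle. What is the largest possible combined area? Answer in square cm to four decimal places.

Let x be the length used for the square. Square side x/4; circle radius (119−x)/(2π).
A(x) = (x/4)² + π·((119−x)/(2π))² = x²/16 + (119−x)²/(4π) for 0 ≤ x ≤ 119. A'(x) = x/8 − (119−x)/(2π) = 0 gives x = 4·119/(π+4) ≈ 66.6518.
A'' > 0, so the interior critical point is a minimum; the maximum is at an endpoint. A(0) = 1126.8966 and A(119) = 885.0625, so the largest area is 1126.8966.

1126.8966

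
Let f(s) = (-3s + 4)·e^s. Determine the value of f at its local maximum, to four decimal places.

4.1868

By the product rule, f'(s) = (-3s + 1)·e^s. Since e^s > 0, the only critical point is s = 1/3.
f''(1/3) has the same sign as -3 < 0, so this is a local maximum.
f(1/3) = (3)·e^(1/3) ≈ 4.1868.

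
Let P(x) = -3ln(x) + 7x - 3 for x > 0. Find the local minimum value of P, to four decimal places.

P'(x) = -3/x + 7 = 0 gives x = 3/7.
P''(x) = 3/x², which is positive for x > 0, so this is a local minimum.
P(3/7) = -3·ln(3/7) + 3 - 3 ≈ 2.5419.

2.5419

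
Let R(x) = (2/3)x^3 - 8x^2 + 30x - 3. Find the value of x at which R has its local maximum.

R'(x) = 2x^2 - 16x + 30 = 0 at x = 3, 5.
Since R''(x) = 4x - 16, we get R''(3) = -4 < 0 ⇒ local maximum; R''(5) = 4 > 0 ⇒ local minimum.
Thus R has its local maximum at x = 3, with value 33.

3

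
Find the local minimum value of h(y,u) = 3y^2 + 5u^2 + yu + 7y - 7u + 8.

∂h/∂y = 6y + u + 7 = 0 and ∂h/∂u = y + 10u - 7 = 0, so (y, u) = (-77/59, 49/59).
The Hessian has h_{yy} = 6, h_{uu} = 10, h_{yu} = 1, giving D = 59 > 0 with h_{yy} > 0, so the point is a local minimum.
h(-77/59, 49/59) = 31/59.

31/59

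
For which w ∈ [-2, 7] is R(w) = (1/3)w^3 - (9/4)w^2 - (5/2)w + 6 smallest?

5

The derivative is w^2 - (9/2)w - 5/2, which vanishes at w = -1/2 and w = 5.
Candidates: R(-2) = -2/3; R(-1/2) = 319/48; R(5) = -253/12; R(7) = -89/12.
The minimum over the interval is -253/12, attained at w = 5.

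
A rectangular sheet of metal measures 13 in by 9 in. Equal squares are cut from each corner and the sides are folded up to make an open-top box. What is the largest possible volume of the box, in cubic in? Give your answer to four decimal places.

With cut size x, the volume is V(x) = x(13 − 2x)(9 − 2x) for 0 < x < 4.5.
V'(x) = 12x^2 − 88x + 117. Setting V'(x) = 0 gives x ≈ 1.7446 (the root in (0, 4.5)).
V''(x) = 24x − 88 is negative there, so this is the maximum; V ≈ 91.4382.

91.4382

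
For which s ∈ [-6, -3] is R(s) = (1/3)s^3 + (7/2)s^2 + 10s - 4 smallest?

R'(s) = s^2 + 7s + 10, whose only zero in [-6, -3] is s = -5.
Compare values at every candidate in [-6, -3]: R(-6) = -10; R(-5) = -49/6; R(-3) = -23/2.
So the minimum is R(-3) = -23/2.

-3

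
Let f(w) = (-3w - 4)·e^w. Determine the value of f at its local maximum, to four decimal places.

f'(w) = (-3)·e^w + (-3w - 4)·1·e^w = (-3w - 7)·e^w. Since e^w > 0, the only critical point is w = -7/3.
f''(-7/3) has the same sign as -3 < 0, so this is a local maximum.
f(-7/3) = (3)·e^(-7/3) ≈ 0.2909.

0.2909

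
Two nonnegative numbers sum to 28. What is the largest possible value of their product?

With x + y = 28, the product is P(x) = x(28 − x).
P'(x) = 28 − 2x = 0 gives x = 14; P'' = −2 < 0, so this is the maximum.
P = 14·14 = 196.

196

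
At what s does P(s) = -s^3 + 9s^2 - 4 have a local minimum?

Critical points: P'(s) = -3s^2 + 18s vanishes at s = 0, 6.
Second-derivative test with P''(s) = -6s + 18: P''(0) = 18 > 0 ⇒ local minimum; P''(6) = -18 < 0 ⇒ local maximum.
So the local minimum value is P(0) = -4.

0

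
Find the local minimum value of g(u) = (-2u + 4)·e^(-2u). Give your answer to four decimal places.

-0.0067

Differentiating with the product rule gives g'(u) = (4u - 10)·e^(-2u). Since e^(-2u) > 0, the only critical point is u = 5/2.
g''(5/2) has the same sign as 4 > 0, so this is a local minimum.
g(5/2) = (-1)·e^(-5) ≈ -0.0067.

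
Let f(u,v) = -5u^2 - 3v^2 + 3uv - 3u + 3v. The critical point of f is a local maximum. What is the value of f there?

15/17

∂f/∂u = -10u + 3v - 3 = 0 and ∂f/∂v = 3u - 6v + 3 = 0, so (u, v) = (-3/17, 7/17).
The Hessian has f_{uu} = -10, f_{vv} = -6, f_{uv} = 3, giving D = 51 > 0 with f_{uu} < 0, so the point is a local maximum.
f(-3/17, 7/17) = 15/17.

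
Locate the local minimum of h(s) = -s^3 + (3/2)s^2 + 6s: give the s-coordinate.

Critical points: h'(s) = -3s^2 + 3s + 6 vanishes at s = -1, 2.
Since h''(s) = -6s + 3, we get h''(-1) = 9 > 0 ⇒ local minimum; h''(2) = -9 < 0 ⇒ local maximum.
So the local minimum value is h(-1) = -7/2.

-1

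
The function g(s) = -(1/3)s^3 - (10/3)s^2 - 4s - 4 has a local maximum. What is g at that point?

-220/81

g'(s) = -s^2 - (20/3)s - 4 = 0 at s = -6, -2/3.
Second-derivative test with g''(s) = -2s - 20/3: g''(-6) = 16/3 > 0 ⇒ local minimum; g''(-2/3) = -16/3 < 0 ⇒ local maximum.
The local maximum is g(-2/3) = -220/81.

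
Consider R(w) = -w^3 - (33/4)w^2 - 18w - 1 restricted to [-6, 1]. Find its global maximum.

26

R'(w) = -3w^2 - (33/2)w - 18, which vanishes at w = -4 and w = -3/2.
Candidates: R(-6) = 26,  R(-4) = 3,  R(-3/2) = 173/16,  R(1) = -113/4.
So the maximum is R(-6) = 26.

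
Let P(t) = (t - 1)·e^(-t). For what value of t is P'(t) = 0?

By the product rule, P'(t) = (-t + 2)·e^(-t). Since e^(-t) > 0, the only critical point is t = 2.
P''(2) has the same sign as -1 < 0, so this is a local maximum.
P(2) = (1)·e^(-2) ≈ 0.1353.

2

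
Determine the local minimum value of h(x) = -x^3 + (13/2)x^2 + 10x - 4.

Critical points: h'(x) = -3x^2 + 13x + 10 vanishes at x = -2/3, 5.
Second-derivative test with h''(x) = -6x + 13: h''(-2/3) = 17 > 0 ⇒ local minimum; h''(5) = -17 < 0 ⇒ local maximum.
The local minimum is h(-2/3) = -202/27.

-202/27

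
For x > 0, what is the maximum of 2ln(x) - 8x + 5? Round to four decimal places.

h'(x) = 2/x − 8 = 0 gives x = 1/4.
h''(x) = -2/x², which is negative for x > 0, so this is a local maximum.
h(1/4) = 2·ln(1/4) - 2 + 5 ≈ 0.2274.

0.2274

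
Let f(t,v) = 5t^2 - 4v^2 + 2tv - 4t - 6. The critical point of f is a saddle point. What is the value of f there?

-142/21

∂f/∂t = 10t + 2v - 4 = 0 and ∂f/∂v = 2t - 8v = 0, so (t, v) = (8/21, 2/21).
The Hessian has f_{tt} = 10, f_{vv} = -8, f_{tv} = 2, giving D = -84 < 0, so the point is a saddle point.
f(8/21, 2/21) = -142/21.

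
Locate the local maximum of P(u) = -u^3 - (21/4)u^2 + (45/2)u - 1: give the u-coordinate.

P'(u) = -3u^2 - (21/2)u + 45/2 = 0 at u = -5, 3/2.
P''(u) = -6u - 21/2. P''(-5) = 39/2 > 0 ⇒ local minimum; P''(3/2) = -39/2 < 0 ⇒ local maximum.
So the local maximum value is P(3/2) = 281/16.

3/2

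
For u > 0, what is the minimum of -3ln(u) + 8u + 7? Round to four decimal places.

R'(u) = -3/u + 8 = 0 gives u = 3/8.
R''(u) = 3/u², which is positive for u > 0, so this is a local minimum.
R(3/8) = -3·ln(3/8) + 3 + 7 ≈ 12.9425.

12.9425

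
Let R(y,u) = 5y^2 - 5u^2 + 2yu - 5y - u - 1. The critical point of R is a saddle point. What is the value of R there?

∂R/∂y = 10y + 2u - 5 = 0 and ∂R/∂u = 2y - 10u - 1 = 0, so (y, u) = (1/2, 0).
The Hessian has R_{yy} = 10, R_{uu} = -10, R_{yu} = 2, giving D = -104 < 0, so the point is a saddle point.
R(1/2, 0) = -9/4.

-9/4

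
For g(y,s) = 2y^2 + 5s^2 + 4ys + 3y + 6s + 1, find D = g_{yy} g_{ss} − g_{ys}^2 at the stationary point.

24

∂g/∂y = 4y + 4s + 3 = 0 and ∂g/∂s = 4y + 10s + 6 = 0, so (y, s) = (-1/4, -1/2).
The Hessian has g_{yy} = 4, g_{ss} = 10, g_{ys} = 4, giving D = 24 > 0 with g_{yy} > 0, so the point is a local minimum.
D = (4)·(10) − (4)^2 = 24.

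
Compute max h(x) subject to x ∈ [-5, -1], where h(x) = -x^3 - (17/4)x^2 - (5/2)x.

125/4

Differentiating, h'(x) = -3x^2 - (17/2)x - 5/2; whose only zero in [-5, -1] is x = -5/2.
Evaluating at the critical points and endpoints: h(-5) = 125/4; h(-5/2) = -75/16; h(-1) = -3/4.
The maximum over the interval is 125/4, attained at x = -5.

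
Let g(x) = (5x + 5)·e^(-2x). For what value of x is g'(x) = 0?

-1/2

g'(x) = 5·e^(-2x) + (5x + 5)·(-2)·e^(-2x) = (-10x - 5)·e^(-2x). Since e^(-2x) > 0, the only critical point is x = -1/2.
g''(-1/2) has the same sign as -10 < 0, so this is a local maximum.
g(-1/2) = (5/2)·e^(1) ≈ 6.7957.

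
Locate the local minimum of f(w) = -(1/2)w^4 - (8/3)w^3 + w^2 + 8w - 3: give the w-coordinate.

f'(w) = -2w^3 - 8w^2 + 2w + 8. Setting f'(w) = 0 gives w ∈ {-4, -1, 1}.
f''(w) = -6w^2 - 16w + 2. f''(-4) = -30 < 0 ⇒ local maximum; f''(-1) = 12 > 0 ⇒ local minimum; f''(1) = -20 < 0 ⇒ local maximum.
The local minimum is f(-1) = -47/6.

-1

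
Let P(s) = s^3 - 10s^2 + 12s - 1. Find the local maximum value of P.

77/27

P'(s) = 3s^2 - 20s + 12 = 0 at s = 2/3, 6.
P''(s) = 6s - 20. P''(2/3) = -16 < 0 ⇒ local maximum; P''(6) = 16 > 0 ⇒ local minimum.
The local maximum is P(2/3) = 77/27.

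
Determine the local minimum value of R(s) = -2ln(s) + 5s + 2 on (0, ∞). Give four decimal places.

5.8326

R'(s) = -2/s + 5 = 0 gives s = 2/5.
R''(s) = 2/s², which is positive for s > 0, so this is a local minimum.
R(2/5) = -2·ln(2/5) + 2 + 2 ≈ 5.8326.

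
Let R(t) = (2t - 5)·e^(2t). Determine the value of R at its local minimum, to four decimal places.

By the product rule, R'(t) = (4t - 8)·e^(2t). Since e^(2t) > 0, the only critical point is t = 2.
R''(2) has the same sign as 4 > 0, so this is a local minimum.
R(2) = (-1)·e^(4) ≈ -54.5982.

-54.5982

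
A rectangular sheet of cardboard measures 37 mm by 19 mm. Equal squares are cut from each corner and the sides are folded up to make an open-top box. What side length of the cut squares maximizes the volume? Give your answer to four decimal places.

3.9922

With cut size x, the volume is V(x) = x(37 − 2x)(19 − 2x) for 0 < x < 9.5.
V'(x) = 12x^2 − 224x + 703. Setting V'(x) = 0 gives x ≈ 3.9922 (the root in (0, 9.5)).
V''(x) = 24x − 224 is negative there, so this is the maximum; V ≈ 1276.0039.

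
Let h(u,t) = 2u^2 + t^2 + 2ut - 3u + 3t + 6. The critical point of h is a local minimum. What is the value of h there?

∂h/∂u = 4u + 2t - 3 = 0 and ∂h/∂t = 2u + 2t + 3 = 0, so (u, t) = (3, -9/2).
The Hessian has h_{uu} = 4, h_{tt} = 2, h_{ut} = 2, giving D = 4 > 0 with h_{uu} > 0, so the point is a local minimum.
h(3, -9/2) = -21/4.

-21/4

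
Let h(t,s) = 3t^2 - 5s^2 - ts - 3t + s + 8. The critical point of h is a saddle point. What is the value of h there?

∂h/∂t = 6t - s - 3 = 0 and ∂h/∂s = -t - 10s + 1 = 0, so (t, s) = (31/61, 3/61).
The Hessian has h_{tt} = 6, h_{ss} = -10, h_{ts} = -1, giving D = -61 < 0, so the point is a saddle point.
h(31/61, 3/61) = 443/61.

443/61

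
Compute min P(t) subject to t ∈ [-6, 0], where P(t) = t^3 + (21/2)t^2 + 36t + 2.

Differentiating, P'(t) = 3t^2 + 21t + 36; which vanishes at t = -4 and t = -3.
Candidates: P(-6) = -52; P(-4) = -38; P(-3) = -77/2; P(0) = 2.
So the minimum is P(-6) = -52.

-52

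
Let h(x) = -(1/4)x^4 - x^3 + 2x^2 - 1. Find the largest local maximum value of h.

Critical points: h'(x) = -x^3 - 3x^2 + 4x vanishes at x = -4, 0, 1.
Second-derivative test with h''(x) = -3x^2 - 6x + 4: h''(-4) = -20 < 0 ⇒ local maximum; h''(0) = 4 > 0 ⇒ local minimum; h''(1) = -5 < 0 ⇒ local maximum.
Thus h has its largest local maximum at x = -4, with value 31.

31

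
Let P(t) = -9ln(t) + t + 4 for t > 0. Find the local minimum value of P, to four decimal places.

-6.7750

P'(t) = -9/t + 1 = 0 gives t = 9.
P''(t) = 9/t², which is positive for t > 0, so this is a local minimum.
P(9) = -9·ln(9) + 9 + 4 ≈ -6.7750.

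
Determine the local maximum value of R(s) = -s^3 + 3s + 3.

5

R'(s) = -3s^2 + 3 = 0 at s = -1, 1.
Second-derivative test with R''(s) = -6s: R''(-1) = 6 > 0 ⇒ local minimum; R''(1) = -6 < 0 ⇒ local maximum.
The local maximum is R(1) = 5.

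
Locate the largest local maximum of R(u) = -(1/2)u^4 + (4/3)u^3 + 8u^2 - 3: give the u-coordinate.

4

Critical points: R'(u) = -2u^3 + 4u^2 + 16u vanishes at u = -2, 0, 4.
R''(u) = -6u^2 + 8u + 16. R''(-2) = -24 < 0 ⇒ local maximum; R''(0) = 16 > 0 ⇒ local minimum; R''(4) = -48 < 0 ⇒ local maximum.
Thus R has its largest local maximum at u = 4, with value 247/3.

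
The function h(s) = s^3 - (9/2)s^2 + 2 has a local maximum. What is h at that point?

h'(s) = 3s^2 - 9s. Setting h'(s) = 0 gives s ∈ {0, 3}.
Since h''(s) = 6s - 9, we get h''(0) = -9 < 0 ⇒ local maximum; h''(3) = 9 > 0 ⇒ local minimum.
So the local maximum value is h(0) = 2.

2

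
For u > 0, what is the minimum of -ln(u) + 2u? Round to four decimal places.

R'(u) = -1/u + 2 = 0 gives u = 1/2.
R''(u) = 1/u², which is positive for u > 0, so this is a local minimum.
R(1/2) = -1·ln(1/2) + 1 ≈ 1.6931.

1.6931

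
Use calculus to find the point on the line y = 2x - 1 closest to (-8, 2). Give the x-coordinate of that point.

-2/5

Minimize D(x)^2 = (x + 8)^2 + (2x - 3)^2.
d/dx[D^2] = 2(x + 8) + 2·2·(2x - 3) = 0 ⇒ x = -2/5.
Then y = -9/5 and the distance is √(361/5) ≈ 8.4971.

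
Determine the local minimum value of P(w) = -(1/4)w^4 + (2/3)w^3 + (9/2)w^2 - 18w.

P'(w) = -w^3 + 2w^2 + 9w - 18. Setting P'(w) = 0 gives w ∈ {-3, 2, 3}.
P''(w) = -3w^2 + 4w + 9. P''(-3) = -30 < 0 ⇒ local maximum; P''(2) = 5 > 0 ⇒ local minimum; P''(3) = -6 < 0 ⇒ local maximum.
The local minimum is P(2) = -50/3.

-50/3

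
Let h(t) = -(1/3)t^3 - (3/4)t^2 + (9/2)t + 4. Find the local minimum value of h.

-29/4

Critical points: h'(t) = -t^2 - (3/2)t + 9/2 vanishes at t = -3, 3/2.
Since h''(t) = -2t - 3/2, we get h''(-3) = 9/2 > 0 ⇒ local minimum; h''(3/2) = -9/2 < 0 ⇒ local maximum.
Thus h has its local minimum at t = -3, with value -29/4.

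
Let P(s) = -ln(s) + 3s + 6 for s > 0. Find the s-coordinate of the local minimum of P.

P'(s) = -1/s + 3 = 0 gives s = 1/3.
P''(s) = 1/s², which is positive for s > 0, so this is a local minimum.
P(1/3) = -1·ln(1/3) + 1 + 6 ≈ 8.0986.

1/3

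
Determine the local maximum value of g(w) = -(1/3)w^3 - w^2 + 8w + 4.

40/3

g'(w) = -w^2 - 2w + 8 = 0 at w = -4, 2.
Since g''(w) = -2w - 2, we get g''(-4) = 6 > 0 ⇒ local minimum; g''(2) = -6 < 0 ⇒ local maximum.
Thus g has its local maximum at w = 2, with value 40/3.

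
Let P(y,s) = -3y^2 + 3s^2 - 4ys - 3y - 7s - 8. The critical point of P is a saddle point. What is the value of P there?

-113/13

∂P/∂y = -6y - 4s - 3 = 0 and ∂P/∂s = -4y + 6s - 7 = 0, so (y, s) = (-23/26, 15/26).
The Hessian has P_{yy} = -6, P_{ss} = 6, P_{ys} = -4, giving D = -52 < 0, so the point is a saddle point.
P(-23/26, 15/26) = -113/13.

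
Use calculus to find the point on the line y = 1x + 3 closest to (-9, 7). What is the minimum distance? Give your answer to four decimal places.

Minimize D(x)^2 = (x + 9)^2 + (x - 4)^2.
d/dx[D^2] = 2(x + 9) + 2·1·(x - 4) = 0 ⇒ x = -5/2.
Then y = 1/2 and the distance is √(169/2) ≈ 9.1924.

9.1924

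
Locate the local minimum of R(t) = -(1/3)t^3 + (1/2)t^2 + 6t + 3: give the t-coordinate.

-2

R'(t) = -t^2 + t + 6 = 0 at t = -2, 3.
Since R''(t) = -2t + 1, we get R''(-2) = 5 > 0 ⇒ local minimum; R''(3) = -5 < 0 ⇒ local maximum.
Thus R has its local minimum at t = -2, with value -13/3.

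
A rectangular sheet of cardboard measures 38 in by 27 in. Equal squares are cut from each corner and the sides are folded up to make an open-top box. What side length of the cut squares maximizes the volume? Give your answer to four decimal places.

With cut size x, the volume is V(x) = x(38 − 2x)(27 − 2x) for 0 < x < 13.5.
V'(x) = 12x^2 − 260x + 1026. Setting V'(x) = 0 gives x ≈ 5.1888 (the root in (0, 13.5)).
V''(x) = 24x − 260 is negative there, so this is the maximum; V ≈ 2382.4405.

5.1888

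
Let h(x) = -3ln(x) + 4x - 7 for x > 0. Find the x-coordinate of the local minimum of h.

h'(x) = -3/x + 4 = 0 gives x = 3/4.
h''(x) = 3/x², which is positive for x > 0, so this is a local minimum.
h(3/4) = -3·ln(3/4) + 3 - 7 ≈ -3.1370.

3/4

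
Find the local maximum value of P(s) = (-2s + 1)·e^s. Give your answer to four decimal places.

1.2131

P'(s) = (-2)·e^s + (-2s + 1)·1·e^s = (-2s - 1)·e^s. Since e^s > 0, the only critical point is s = -1/2.
P''(-1/2) has the same sign as -2 < 0, so this is a local maximum.
P(-1/2) = (2)·e^(-1/2) ≈ 1.2131.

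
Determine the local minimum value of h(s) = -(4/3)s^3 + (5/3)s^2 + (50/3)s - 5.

Critical points: h'(s) = -4s^2 + (10/3)s + 50/3 vanishes at s = -5/3, 5/2.
h''(s) = -8s + 10/3. h''(-5/3) = 50/3 > 0 ⇒ local minimum; h''(5/2) = -50/3 < 0 ⇒ local maximum.
So the local minimum value is h(-5/3) = -1780/81.

-1780/81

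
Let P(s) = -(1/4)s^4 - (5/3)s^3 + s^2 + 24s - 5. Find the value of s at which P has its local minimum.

-3

P'(s) = -s^3 - 5s^2 + 2s + 24. Setting P'(s) = 0 gives s ∈ {-4, -3, 2}.
Since P''(s) = -3s^2 - 10s + 2, we get P''(-4) = -6 < 0 ⇒ local maximum; P''(-3) = 5 > 0 ⇒ local minimum; P''(2) = -30 < 0 ⇒ local maximum.
Thus P has its local minimum at s = -3, with value -173/4.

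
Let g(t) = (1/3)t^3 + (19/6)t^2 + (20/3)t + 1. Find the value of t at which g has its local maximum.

Critical points: g'(t) = t^2 + (19/3)t + 20/3 vanishes at t = -5, -4/3.
Since g''(t) = 2t + 19/3, we get g''(-5) = -11/3 < 0 ⇒ local maximum; g''(-4/3) = 11/3 > 0 ⇒ local minimum.
Thus g has its local maximum at t = -5, with value 31/6.

-5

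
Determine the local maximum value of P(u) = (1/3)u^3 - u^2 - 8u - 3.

19/3

P'(u) = u^2 - 2u - 8 = 0 at u = -2, 4.
P''(u) = 2u - 2. P''(-2) = -6 < 0 ⇒ local maximum; P''(4) = 6 > 0 ⇒ local minimum.
So the local maximum value is P(-2) = 19/3.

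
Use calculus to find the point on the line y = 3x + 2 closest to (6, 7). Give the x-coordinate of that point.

Minimize D(x)^2 = (x - 6)^2 + (3x - 5)^2.
d/dx[D^2] = 2(x - 6) + 2·3·(3x - 5) = 0 ⇒ x = 21/10.
Then y = 83/10 and the distance is √(169/10) ≈ 4.1110.

21/10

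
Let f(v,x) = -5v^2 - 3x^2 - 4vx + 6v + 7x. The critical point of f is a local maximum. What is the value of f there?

185/44

∂f/∂v = -10v - 4x + 6 = 0 and ∂f/∂x = -4v - 6x + 7 = 0, so (v, x) = (2/11, 23/22).
The Hessian has f_{vv} = -10, f_{xx} = -6, f_{vx} = -4, giving D = 44 > 0 with f_{vv} < 0, so the point is a local maximum.
f(2/11, 23/22) = 185/44.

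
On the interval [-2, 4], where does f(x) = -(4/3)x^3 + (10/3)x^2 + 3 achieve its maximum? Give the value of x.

The derivative is -4x^2 + (20/3)x, which vanishes at x = 0 and x = 5/3.
Candidates: f(-2) = 27; f(0) = 3; f(5/3) = 493/81; f(4) = -29.
Hence the absolute maximum is 27 at x = -2.

-2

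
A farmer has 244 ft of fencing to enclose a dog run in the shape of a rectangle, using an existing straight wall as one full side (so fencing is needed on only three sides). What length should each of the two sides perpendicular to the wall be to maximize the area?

Let the sides perpendicular to the wall have length x and the parallel side y, so 2x + y = 244 and the area is A = xy = x(244 − 2x).
A'(x) = 244 − 4x = 0 gives x = 61, and A''(x) = −4 < 0 confirms a maximum.
Then y = 244 − 2·61 = 122 and A = 7442.

61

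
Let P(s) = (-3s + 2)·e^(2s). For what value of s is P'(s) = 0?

Differentiating with the product rule gives P'(s) = (-6s + 1)·e^(2s). Since e^(2s) > 0, the only critical point is s = 1/6.
P''(1/6) has the same sign as -6 < 0, so this is a local maximum.
P(1/6) = (3/2)·e^(1/3) ≈ 2.0934.

1/6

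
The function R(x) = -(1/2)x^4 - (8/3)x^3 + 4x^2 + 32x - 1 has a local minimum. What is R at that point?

R'(x) = -2x^3 - 8x^2 + 8x + 32 = 0 at x = -4, -2, 2.
Second-derivative test with R''(x) = -6x^2 - 16x + 8: R''(-4) = -24 < 0 ⇒ local maximum; R''(-2) = 16 > 0 ⇒ local minimum; R''(2) = -48 < 0 ⇒ local maximum.
So the local minimum value is R(-2) = -107/3.

-107/3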